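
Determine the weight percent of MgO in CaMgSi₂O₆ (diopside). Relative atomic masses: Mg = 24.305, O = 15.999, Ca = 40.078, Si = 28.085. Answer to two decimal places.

Formula mass = 216.547 g/mol.
1 Mg → 1.0000 mol MgO per formula unit; M(MgO) = 40.304, so MgO mass = 40.304 g.
40.304/216.547 × 100 = 18.61 wt%.

18.61 wt%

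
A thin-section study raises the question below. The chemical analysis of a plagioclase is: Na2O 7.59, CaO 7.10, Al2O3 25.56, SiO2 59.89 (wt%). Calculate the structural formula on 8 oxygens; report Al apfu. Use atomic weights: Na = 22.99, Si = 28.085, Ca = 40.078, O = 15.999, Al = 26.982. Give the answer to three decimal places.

Na2O: 7.59/61.979 = 0.12246 mol → 0.24492 mol Na, 0.12246 mol O.
CaO: 7.10/56.077 = 0.12661 mol → 0.12661 mol Ca, 0.12661 mol O.
Al2O3: 25.56/101.961 = 0.25068 mol → 0.50136 mol Al, 0.75204 mol O.
SiO2: 59.89/60.083 = 0.99679 mol → 0.99679 mol Si, 1.99358 mol O.
Total oxygen = 2.99469 mol. Normalization factor = 8/2.99469 = 2.67140.
Al per 8 O = 0.50136 × 2.67140 = 1.339.

1.339 Al apfu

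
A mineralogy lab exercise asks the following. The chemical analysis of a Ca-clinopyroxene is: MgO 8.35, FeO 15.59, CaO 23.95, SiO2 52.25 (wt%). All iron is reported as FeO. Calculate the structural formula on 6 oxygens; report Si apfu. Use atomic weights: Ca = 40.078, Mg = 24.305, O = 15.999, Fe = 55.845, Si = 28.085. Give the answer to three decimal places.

MgO (M=40.304): mol = 0.20718; Mg = 0.20718, O = 0.20718.
FeO (M=71.844): mol = 0.21700; Fe = 0.21700, O = 0.21700.
CaO (M=56.077): mol = 0.42709; Ca = 0.42709, O = 0.42709.
SiO2 (M=60.083): mol = 0.86963; Si = 0.86963, O = 1.73926.
ΣO = 2.59053; factor = 6/ΣO = 2.31613.
Si apfu = 0.86963 × 2.31613 = 2.014.

2.014 Si apfu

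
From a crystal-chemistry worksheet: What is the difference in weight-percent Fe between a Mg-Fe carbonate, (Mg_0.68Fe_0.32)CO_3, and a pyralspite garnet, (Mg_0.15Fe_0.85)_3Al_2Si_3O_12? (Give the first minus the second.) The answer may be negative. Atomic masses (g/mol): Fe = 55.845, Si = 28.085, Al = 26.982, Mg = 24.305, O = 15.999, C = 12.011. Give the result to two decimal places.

Fe in (Mg_0.68Fe_0.32)CO_3: molar mass 94.406 g/mol; 0.32×55.845 = 17.870 g → 18.93 wt%.
Fe in (Mg_0.15Fe_0.85)_3Al_2Si_3O_12: molar mass 483.549 g/mol; 2.55×55.845 = 142.405 g → 29.45 wt%.
Difference = 18.93 − 29.45 = -10.52 percentage points.

-10.52 percentage points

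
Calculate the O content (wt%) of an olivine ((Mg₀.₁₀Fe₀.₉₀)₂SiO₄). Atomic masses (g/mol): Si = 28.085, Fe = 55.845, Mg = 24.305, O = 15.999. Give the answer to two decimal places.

32.41 wt%

Molar mass of (Mg₀.₁₀Fe₀.₉₀)₂SiO₄: 0.20*24.305 + 1.80*55.845 + 1*28.085 + 4*15.999 = 197.463 g/mol.
Mass of O per formula unit: 4 × 15.999 = 63.996 g.
Weight fraction O = 63.996 / 197.463 = 0.3241.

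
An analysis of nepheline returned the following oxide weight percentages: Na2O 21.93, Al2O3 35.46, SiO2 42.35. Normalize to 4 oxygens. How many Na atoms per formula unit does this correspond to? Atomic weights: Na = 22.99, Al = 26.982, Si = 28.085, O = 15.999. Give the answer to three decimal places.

Na2O (M=61.979): mol = 0.35383; Na = 0.70766, O = 0.35383.
Al2O3 (M=101.961): mol = 0.34778; Al = 0.69556, O = 1.04334.
SiO2 (M=60.083): mol = 0.70486; Si = 0.70486, O = 1.40972.
ΣO = 2.80689; factor = 4/ΣO = 1.42506.
Na apfu = 0.70766 × 1.42506 = 1.008.

1.008 Na apfu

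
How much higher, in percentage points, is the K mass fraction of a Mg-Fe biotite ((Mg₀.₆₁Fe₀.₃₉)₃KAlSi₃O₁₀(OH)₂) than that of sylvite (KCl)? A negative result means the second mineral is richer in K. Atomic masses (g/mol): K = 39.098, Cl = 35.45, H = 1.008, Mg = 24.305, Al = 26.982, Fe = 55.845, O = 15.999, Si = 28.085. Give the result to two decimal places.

-43.84 percentage points

K in (Mg₀.₆₁Fe₀.₃₉)₃KAlSi₃O₁₀(OH)₂: molar mass 454.156 g/mol; 1×39.098 = 39.098 g → 8.61 wt%.
K in KCl: molar mass 74.548 g/mol; 1×39.098 = 39.098 g → 52.45 wt%.
Difference = 8.61 − 52.45 = -43.84 percentage points.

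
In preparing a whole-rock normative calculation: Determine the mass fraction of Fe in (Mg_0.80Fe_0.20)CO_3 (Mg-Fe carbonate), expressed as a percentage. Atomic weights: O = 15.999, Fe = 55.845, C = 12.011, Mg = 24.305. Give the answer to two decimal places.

Formula mass = 0.80·24.305 + 0.20·55.845 + 1·12.011 + 3·15.999 = 90.621 g/mol, of which 11.169 g is Fe.
So Fe makes up 11.169/90.621 = 0.1232 of the mass, i.e. 12.32%.

12.32 mass %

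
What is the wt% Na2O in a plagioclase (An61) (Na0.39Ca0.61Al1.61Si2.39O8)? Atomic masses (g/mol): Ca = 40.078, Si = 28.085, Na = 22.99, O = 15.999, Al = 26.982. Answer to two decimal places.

Molar mass of Na0.39Ca0.61Al1.61Si2.39O8 = 0.39*22.99 + 0.61*40.078 + 1.61*26.982 + 2.39*28.085 + 8*15.999 = 271.970 g/mol.
Each formula unit contains 0.39 Na, equivalent to 0.39/2 = 0.1950 mol Na2O.
M(Na2O) = 2×22.99 + 1×15.999 = 61.979 g/mol.
Mass of Na2O per formula unit = 0.1950 × 61.979 = 12.086 g.
Na2O wt% = 12.086 / 271.970 × 100 = 4.44%.

4.44 wt%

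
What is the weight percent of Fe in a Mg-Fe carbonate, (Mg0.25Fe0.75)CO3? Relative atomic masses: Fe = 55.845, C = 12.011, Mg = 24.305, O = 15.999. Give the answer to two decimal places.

M((Mg0.25Fe0.75)CO3) = 107.968 g/mol.
Fe contributes 0.75 × 55.845 = 41.884 g per mole.
41.884/107.968 = 0.3879 → 38.79%.

38.79 mass %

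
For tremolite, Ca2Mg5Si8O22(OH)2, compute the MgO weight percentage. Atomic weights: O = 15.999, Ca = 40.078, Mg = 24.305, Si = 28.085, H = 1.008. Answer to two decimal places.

Formula mass = 812.353 g/mol.
5 Mg → 5.0000 mol MgO per formula unit; M(MgO) = 40.304, so MgO mass = 201.520 g.
201.520/812.353 × 100 = 24.81 wt%.

24.81 wt%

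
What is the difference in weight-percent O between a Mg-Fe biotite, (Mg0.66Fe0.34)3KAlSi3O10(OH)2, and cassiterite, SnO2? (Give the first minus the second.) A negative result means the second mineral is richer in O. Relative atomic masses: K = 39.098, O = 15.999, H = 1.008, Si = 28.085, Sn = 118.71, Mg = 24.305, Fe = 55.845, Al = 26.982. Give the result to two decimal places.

O in (Mg0.66Fe0.34)3KAlSi3O10(OH)2: molar mass 449.425 g/mol; 12×15.999 = 191.988 g → 42.72 wt%.
O in SnO2: molar mass 150.708 g/mol; 2×15.999 = 31.998 g → 21.23 wt%.
Difference = 42.72 − 21.23 = 21.49 percentage points.

21.49 percentage points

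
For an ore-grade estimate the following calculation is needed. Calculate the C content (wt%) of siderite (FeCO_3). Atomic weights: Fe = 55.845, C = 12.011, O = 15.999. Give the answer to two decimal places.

Molar mass of FeCO_3: 1*55.845 + 1*12.011 + 3*15.999 = 115.853 g/mol.
Mass of C per formula unit: 1 × 12.011 = 12.011 g.
Weight fraction C = 12.011 / 115.853 = 0.1037.

10.37 wt%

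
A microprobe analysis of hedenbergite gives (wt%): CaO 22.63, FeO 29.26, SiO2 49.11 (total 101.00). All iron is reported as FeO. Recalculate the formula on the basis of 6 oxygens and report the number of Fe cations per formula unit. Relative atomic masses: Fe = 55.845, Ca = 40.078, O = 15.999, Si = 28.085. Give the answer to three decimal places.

CaO (M=56.077): mol = 0.40355; Ca = 0.40355, O = 0.40355.
FeO (M=71.844): mol = 0.40727; Fe = 0.40727, O = 0.40727.
SiO2 (M=60.083): mol = 0.81737; Si = 0.81737, O = 1.63474.
ΣO = 2.44556; factor = 6/ΣO = 2.45343.
Fe apfu = 0.40727 × 2.45343 = 0.999.

0.999 Fe apfu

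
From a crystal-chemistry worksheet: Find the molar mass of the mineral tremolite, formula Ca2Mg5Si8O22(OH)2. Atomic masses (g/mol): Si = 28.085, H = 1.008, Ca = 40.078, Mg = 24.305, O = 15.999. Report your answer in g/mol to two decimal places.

The formula mass is the sum 2·40.078 + 5·24.305 + 8·28.085 + 24·15.999 + 2·1.008.

812.35 g/mol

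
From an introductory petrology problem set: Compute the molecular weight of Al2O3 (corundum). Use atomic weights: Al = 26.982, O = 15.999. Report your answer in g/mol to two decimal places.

Al: 2 × 26.982 = 53.9640
O: 3 × 15.999 = 47.9970
Summing the contributions gives the formula mass.

101.96 g/mol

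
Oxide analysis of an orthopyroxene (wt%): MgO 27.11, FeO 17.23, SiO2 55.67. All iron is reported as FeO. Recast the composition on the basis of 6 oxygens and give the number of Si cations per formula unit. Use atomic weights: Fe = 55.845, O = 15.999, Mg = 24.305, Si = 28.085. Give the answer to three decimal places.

MgO (M=40.304): mol = 0.67264; Mg = 0.67264, O = 0.67264.
FeO (M=71.844): mol = 0.23983; Fe = 0.23983, O = 0.23983.
SiO2 (M=60.083): mol = 0.92655; Si = 0.92655, O = 1.85310.
ΣO = 2.76557; factor = 6/ΣO = 2.16953.
Si apfu = 0.92655 × 2.16953 = 2.010.

2.010 Si apfu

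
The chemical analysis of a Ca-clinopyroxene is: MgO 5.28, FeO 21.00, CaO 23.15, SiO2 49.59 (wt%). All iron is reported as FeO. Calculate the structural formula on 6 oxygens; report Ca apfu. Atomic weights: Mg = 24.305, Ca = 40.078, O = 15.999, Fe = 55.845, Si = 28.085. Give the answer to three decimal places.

MgO (M=40.304): mol = 0.13100; Mg = 0.13100, O = 0.13100.
FeO (M=71.844): mol = 0.29230; Fe = 0.29230, O = 0.29230.
CaO (M=56.077): mol = 0.41283; Ca = 0.41283, O = 0.41283.
SiO2 (M=60.083): mol = 0.82536; Si = 0.82536, O = 1.65072.
ΣO = 2.48685; factor = 6/ΣO = 2.41269.
Ca apfu = 0.41283 × 2.41269 = 0.996.

0.996 Ca apfu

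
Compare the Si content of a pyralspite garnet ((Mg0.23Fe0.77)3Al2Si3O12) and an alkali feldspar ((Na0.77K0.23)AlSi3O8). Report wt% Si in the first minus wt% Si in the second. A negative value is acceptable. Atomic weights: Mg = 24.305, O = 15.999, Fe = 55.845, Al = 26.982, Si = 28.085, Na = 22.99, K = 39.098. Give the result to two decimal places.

First mineral: 84.255 g Si in 475.979 g formula = 17.70 wt% Si.
Second mineral: 84.255 g Si in 265.924 g formula = 31.68 wt% Si.
17.70% − 31.68% gives a difference of -13.98 percentage points.

-13.98 percentage points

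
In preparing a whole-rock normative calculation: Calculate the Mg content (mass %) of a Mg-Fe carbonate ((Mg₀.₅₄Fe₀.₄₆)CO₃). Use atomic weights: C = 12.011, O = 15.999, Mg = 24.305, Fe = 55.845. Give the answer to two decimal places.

Formula mass = 0.54×24.305 + 0.46×55.845 + 1×12.011 + 3×15.999 = 98.821 g/mol, of which 13.125 g is Mg.
So Mg makes up 13.125/98.821 = 0.1328 of the mass, i.e. 13.28%.

13.28 mass %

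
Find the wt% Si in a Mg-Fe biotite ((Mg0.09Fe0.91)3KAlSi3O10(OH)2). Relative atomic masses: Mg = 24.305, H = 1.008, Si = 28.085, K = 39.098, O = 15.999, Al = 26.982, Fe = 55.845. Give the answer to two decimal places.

16.74 weight percent

Molar mass of (Mg0.09Fe0.91)3KAlSi3O10(OH)2: 0.27*24.305 + 2.73*55.845 + 1*39.098 + 1*26.982 + 3*28.085 + 12*15.999 + 2*1.008 = 503.358 g/mol.
Mass of Si per formula unit: 3 × 28.085 = 84.255 g.
Weight fraction Si = 84.255 / 503.358 = 0.1674.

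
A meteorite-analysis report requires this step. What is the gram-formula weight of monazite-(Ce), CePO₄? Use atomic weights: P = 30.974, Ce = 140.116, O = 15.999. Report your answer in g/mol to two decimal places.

235.09 g/mol

The formula mass is the sum 1×140.116 + 1×30.974 + 4×15.999.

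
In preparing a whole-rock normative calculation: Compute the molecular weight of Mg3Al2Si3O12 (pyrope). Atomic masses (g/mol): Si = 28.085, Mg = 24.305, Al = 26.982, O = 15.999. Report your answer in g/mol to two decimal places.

403.12 g/mol

The formula mass is the sum 3×24.305 + 2×26.982 + 3×28.085 + 12×15.999.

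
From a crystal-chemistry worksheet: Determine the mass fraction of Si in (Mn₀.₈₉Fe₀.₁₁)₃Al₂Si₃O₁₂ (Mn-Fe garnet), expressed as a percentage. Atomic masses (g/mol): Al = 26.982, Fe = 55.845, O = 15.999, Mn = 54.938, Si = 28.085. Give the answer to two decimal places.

17.01 weight percent

M((Mn₀.₈₉Fe₀.₁₁)₃Al₂Si₃O₁₂) = 495.320 g/mol.
Si contributes 3 × 28.085 = 84.255 g per mole.
84.255/495.320 = 0.1701 → 17.01%.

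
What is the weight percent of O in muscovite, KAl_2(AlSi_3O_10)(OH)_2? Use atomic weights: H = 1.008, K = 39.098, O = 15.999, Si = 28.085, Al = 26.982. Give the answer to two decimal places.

Formula mass = 1*39.098 + 3*26.982 + 3*28.085 + 12*15.999 + 2*1.008 = 398.303 g/mol, of which 191.988 g is O.
So O makes up 191.988/398.303 = 0.4820 of the mass, i.e. 48.20%.

48.20 wt%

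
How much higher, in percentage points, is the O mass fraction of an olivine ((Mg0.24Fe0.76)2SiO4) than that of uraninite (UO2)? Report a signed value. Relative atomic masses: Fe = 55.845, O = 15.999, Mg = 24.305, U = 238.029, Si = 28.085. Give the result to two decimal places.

22.08 percentage points

First mineral: 63.996 g O in 188.632 g formula = 33.93 wt% O.
Second mineral: 31.998 g O in 270.027 g formula = 11.85 wt% O.
33.93% − 11.85% gives a difference of 22.08 percentage points.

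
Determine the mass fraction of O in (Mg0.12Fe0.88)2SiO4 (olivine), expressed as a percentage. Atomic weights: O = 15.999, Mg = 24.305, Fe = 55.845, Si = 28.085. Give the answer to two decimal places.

M((Mg0.12Fe0.88)2SiO4) = 196.201 g/mol.
O contributes 4 × 15.999 = 63.996 g per mole.
63.996/196.201 = 0.3262 → 32.62%.

32.62 mass %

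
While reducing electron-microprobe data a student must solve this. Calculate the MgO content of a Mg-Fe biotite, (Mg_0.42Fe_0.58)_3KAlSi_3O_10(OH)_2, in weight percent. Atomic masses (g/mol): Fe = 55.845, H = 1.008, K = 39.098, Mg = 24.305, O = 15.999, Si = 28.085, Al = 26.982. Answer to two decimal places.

Formula mass = 472.134 g/mol.
1.26 Mg → 1.2600 mol MgO per formula unit; M(MgO) = 40.304, so MgO mass = 50.783 g.
50.783/472.134 × 100 = 10.76 wt%.

10.76 wt%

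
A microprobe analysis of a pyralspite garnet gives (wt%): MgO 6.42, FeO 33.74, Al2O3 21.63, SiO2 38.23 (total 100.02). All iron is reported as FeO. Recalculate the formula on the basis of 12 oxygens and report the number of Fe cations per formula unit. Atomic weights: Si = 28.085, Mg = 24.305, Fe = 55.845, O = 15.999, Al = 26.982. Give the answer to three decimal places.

2.221 Fe apfu

6.42 wt% MgO ÷ 40.304 g/mol = 0.15929 mol, giving 0.15929 Mg and 0.15929 O.
33.74 wt% FeO ÷ 71.844 g/mol = 0.46963 mol, giving 0.46963 Fe and 0.46963 O.
21.63 wt% Al2O3 ÷ 101.961 g/mol = 0.21214 mol, giving 0.42428 Al and 0.63642 O.
38.23 wt% SiO2 ÷ 60.083 g/mol = 0.63629 mol, giving 0.63629 Si and 1.27258 O.
Oxygen sums to 2.53792; scaling by 12/2.53792 = 4.72828 puts the formula on 12 O.
Fe: 0.46963 × 4.72828 = 2.221 atoms per formula unit.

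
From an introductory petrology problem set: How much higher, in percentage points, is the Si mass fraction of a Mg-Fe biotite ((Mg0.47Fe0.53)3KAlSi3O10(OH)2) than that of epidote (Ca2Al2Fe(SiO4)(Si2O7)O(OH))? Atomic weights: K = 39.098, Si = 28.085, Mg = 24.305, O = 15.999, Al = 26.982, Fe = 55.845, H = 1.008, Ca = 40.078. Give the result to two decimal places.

0.59 percentage points

M((Mg0.47Fe0.53)3KAlSi3O10(OH)2) = 467.403 g/mol, so wt% Si = 84.255/467.403 × 100 = 18.03%.
M(Ca2Al2Fe(SiO4)(Si2O7)O(OH)) = 483.215 g/mol, so wt% Si = 84.255/483.215 × 100 = 17.44%.
18.03 − 17.44 = 0.59 pp.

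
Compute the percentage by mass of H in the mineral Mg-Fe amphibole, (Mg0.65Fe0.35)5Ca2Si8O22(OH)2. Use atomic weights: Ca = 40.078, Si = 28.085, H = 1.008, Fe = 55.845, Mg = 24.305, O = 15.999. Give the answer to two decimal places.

M((Mg0.65Fe0.35)5Ca2Si8O22(OH)2) = 867.548 g/mol.
H contributes 2 × 1.008 = 2.016 g per mole.
2.016/867.548 = 0.0023 → 0.23%.

0.23 mass %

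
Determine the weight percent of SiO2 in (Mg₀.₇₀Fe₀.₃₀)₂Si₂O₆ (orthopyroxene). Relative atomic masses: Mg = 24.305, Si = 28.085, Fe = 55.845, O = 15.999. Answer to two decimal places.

54.70 wt%

Formula mass = 219.698 g/mol.
2 Si → 2.0000 mol SiO2 per formula unit; M(SiO2) = 60.083, so SiO2 mass = 120.166 g.
120.166/219.698 × 100 = 54.70 wt%.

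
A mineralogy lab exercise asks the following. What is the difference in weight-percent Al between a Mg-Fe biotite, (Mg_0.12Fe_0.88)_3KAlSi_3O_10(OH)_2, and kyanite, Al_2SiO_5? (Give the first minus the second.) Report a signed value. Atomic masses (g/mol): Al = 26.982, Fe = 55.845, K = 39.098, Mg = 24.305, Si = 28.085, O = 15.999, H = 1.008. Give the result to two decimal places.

-27.91 percentage points

M((Mg_0.12Fe_0.88)_3KAlSi_3O_10(OH)_2) = 500.520 g/mol, so wt% Al = 26.982/500.520 × 100 = 5.39%.
M(Al_2SiO_5) = 162.044 g/mol, so wt% Al = 53.964/162.044 × 100 = 33.30%.
5.39 − 33.30 = -27.91 pp.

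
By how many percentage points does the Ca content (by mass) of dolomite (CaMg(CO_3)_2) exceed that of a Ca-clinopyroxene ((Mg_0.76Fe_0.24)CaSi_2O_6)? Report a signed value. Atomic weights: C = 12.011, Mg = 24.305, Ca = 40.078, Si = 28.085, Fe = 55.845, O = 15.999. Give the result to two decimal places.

3.85 percentage points

Ca in CaMg(CO_3)_2: molar mass 184.399 g/mol; 1×40.078 = 40.078 g → 21.73 wt%.
Ca in (Mg_0.76Fe_0.24)CaSi_2O_6: molar mass 224.117 g/mol; 1×40.078 = 40.078 g → 17.88 wt%.
Difference = 21.73 − 17.88 = 3.85 percentage points.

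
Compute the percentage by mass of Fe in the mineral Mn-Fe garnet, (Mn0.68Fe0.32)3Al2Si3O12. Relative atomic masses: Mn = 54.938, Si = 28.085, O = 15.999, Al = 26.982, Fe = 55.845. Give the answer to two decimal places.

10.81 wt%

Formula mass = 2.04·54.938 + 0.96·55.845 + 2·26.982 + 3·28.085 + 12·15.999 = 495.892 g/mol, of which 53.611 g is Fe.
So Fe makes up 53.611/495.892 = 0.1081 of the mass, i.e. 10.81%.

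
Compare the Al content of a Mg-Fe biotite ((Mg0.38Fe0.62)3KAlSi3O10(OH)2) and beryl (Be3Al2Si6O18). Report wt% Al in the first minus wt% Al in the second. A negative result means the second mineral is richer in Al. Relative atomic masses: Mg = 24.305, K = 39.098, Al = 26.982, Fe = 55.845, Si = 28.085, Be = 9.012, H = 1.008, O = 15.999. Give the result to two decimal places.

Al in (Mg0.38Fe0.62)3KAlSi3O10(OH)2: molar mass 475.918 g/mol; 1×26.982 = 26.982 g → 5.67 wt%.
Al in Be3Al2Si6O18: molar mass 537.492 g/mol; 2×26.982 = 53.964 g → 10.04 wt%.
Difference = 5.67 − 10.04 = -4.37 percentage points.

-4.37 percentage points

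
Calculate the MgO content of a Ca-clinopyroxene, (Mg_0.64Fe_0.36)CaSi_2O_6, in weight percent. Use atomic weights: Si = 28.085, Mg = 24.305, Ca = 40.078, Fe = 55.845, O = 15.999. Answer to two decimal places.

11.32 wt%

Molar mass of (Mg_0.64Fe_0.36)CaSi_2O_6 = 0.64*24.305 + 0.36*55.845 + 1*40.078 + 2*28.085 + 6*15.999 = 227.901 g/mol.
Each formula unit contains 0.64 Mg, equivalent to 0.64/1 = 0.6400 mol MgO.
M(MgO) = 1×24.305 + 1×15.999 = 40.304 g/mol.
Mass of MgO per formula unit = 0.6400 × 40.304 = 25.795 g.
MgO wt% = 25.795 / 227.901 × 100 = 11.32%.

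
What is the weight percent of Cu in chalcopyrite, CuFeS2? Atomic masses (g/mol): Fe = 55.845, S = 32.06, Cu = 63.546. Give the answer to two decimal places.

34.63 mass %

Molar mass of CuFeS2: 1*63.546 + 1*55.845 + 2*32.06 = 183.511 g/mol.
Mass of Cu per formula unit: 1 × 63.546 = 63.546 g.
Weight fraction Cu = 63.546 / 183.511 = 0.3463.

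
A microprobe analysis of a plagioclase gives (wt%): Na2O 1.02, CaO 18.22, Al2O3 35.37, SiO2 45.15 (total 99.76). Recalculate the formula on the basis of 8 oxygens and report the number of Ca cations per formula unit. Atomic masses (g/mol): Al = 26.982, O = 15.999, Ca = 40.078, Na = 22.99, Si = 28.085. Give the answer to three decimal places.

1.02 wt% Na2O ÷ 61.979 g/mol = 0.01646 mol, giving 0.03292 Na and 0.01646 O.
18.22 wt% CaO ÷ 56.077 g/mol = 0.32491 mol, giving 0.32491 Ca and 0.32491 O.
35.37 wt% Al2O3 ÷ 101.961 g/mol = 0.34690 mol, giving 0.69380 Al and 1.04070 O.
45.15 wt% SiO2 ÷ 60.083 g/mol = 0.75146 mol, giving 0.75146 Si and 1.50292 O.
Oxygen sums to 2.88499; scaling by 8/2.88499 = 2.77297 puts the formula on 8 O.
Ca: 0.32491 × 2.77297 = 0.901 atoms per formula unit.

0.901 Ca apfu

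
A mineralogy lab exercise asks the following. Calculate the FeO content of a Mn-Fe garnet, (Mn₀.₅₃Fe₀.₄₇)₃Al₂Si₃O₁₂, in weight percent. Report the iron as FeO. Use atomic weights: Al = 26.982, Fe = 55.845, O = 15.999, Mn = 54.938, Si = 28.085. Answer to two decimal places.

M((Mn₀.₅₃Fe₀.₄₇)₃Al₂Si₃O₁₂) = 496.300 g/mol; M(FeO) = 71.844 g/mol.
Moles FeO per formula unit = 1.41 Fe ÷ 1 = 1.4100.
FeO fraction = (1.4100 × 71.844) / 496.300 = 101.300/496.300 = 0.2041.

20.41 wt%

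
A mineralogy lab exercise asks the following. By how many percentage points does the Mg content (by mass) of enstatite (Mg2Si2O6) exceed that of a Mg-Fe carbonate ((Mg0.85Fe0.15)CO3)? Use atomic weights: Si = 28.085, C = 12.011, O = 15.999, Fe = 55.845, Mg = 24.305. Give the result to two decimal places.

First mineral: 48.610 g Mg in 200.774 g formula = 24.21 wt% Mg.
Second mineral: 20.659 g Mg in 89.044 g formula = 23.20 wt% Mg.
24.21% − 23.20% gives a difference of 1.01 percentage points.

1.01 percentage points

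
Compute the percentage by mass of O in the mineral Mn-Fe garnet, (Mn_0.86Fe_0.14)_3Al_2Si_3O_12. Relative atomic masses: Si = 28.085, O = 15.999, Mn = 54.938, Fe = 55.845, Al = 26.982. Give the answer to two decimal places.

Molar mass of (Mn_0.86Fe_0.14)_3Al_2Si_3O_12: 2.58*54.938 + 0.42*55.845 + 2*26.982 + 3*28.085 + 12*15.999 = 495.402 g/mol.
Mass of O per formula unit: 12 × 15.999 = 191.988 g.
Weight fraction O = 191.988 / 495.402 = 0.3875.

38.75 wt%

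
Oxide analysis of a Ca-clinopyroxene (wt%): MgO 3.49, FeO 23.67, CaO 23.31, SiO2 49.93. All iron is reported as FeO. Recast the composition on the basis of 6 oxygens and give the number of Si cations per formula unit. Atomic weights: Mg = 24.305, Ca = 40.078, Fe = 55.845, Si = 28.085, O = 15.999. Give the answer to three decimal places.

1.999 Si apfu

3.49 wt% MgO ÷ 40.304 g/mol = 0.08659 mol, giving 0.08659 Mg and 0.08659 O.
23.67 wt% FeO ÷ 71.844 g/mol = 0.32946 mol, giving 0.32946 Fe and 0.32946 O.
23.31 wt% CaO ÷ 56.077 g/mol = 0.41568 mol, giving 0.41568 Ca and 0.41568 O.
49.93 wt% SiO2 ÷ 60.083 g/mol = 0.83102 mol, giving 0.83102 Si and 1.66204 O.
Oxygen sums to 2.49377; scaling by 6/2.49377 = 2.40600 puts the formula on 6 O.
Si: 0.83102 × 2.40600 = 1.999 atoms per formula unit.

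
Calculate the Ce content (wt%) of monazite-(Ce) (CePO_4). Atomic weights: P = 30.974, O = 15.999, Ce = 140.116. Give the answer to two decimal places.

Formula mass = 1*140.116 + 1*30.974 + 4*15.999 = 235.086 g/mol, of which 140.116 g is Ce.
So Ce makes up 140.116/235.086 = 0.5960 of the mass, i.e. 59.60%.

59.60 wt%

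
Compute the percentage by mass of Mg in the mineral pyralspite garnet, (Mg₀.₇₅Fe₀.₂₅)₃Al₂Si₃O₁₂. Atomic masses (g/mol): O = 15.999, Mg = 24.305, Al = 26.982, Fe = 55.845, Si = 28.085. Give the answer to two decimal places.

Molar mass of (Mg₀.₇₅Fe₀.₂₅)₃Al₂Si₃O₁₂: 2.25·24.305 + 0.75·55.845 + 2·26.982 + 3·28.085 + 12·15.999 = 426.777 g/mol.
Mass of Mg per formula unit: 2.25 × 24.305 = 54.686 g.
Weight fraction Mg = 54.686 / 426.777 = 0.1281.

12.81 mass %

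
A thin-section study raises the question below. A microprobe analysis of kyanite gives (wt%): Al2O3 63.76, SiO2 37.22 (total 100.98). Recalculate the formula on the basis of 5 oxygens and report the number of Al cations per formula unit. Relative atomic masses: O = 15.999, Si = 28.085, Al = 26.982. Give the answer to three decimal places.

2.008 Al apfu

63.76 wt% Al2O3 ÷ 101.961 g/mol = 0.62534 mol, giving 1.25068 Al and 1.87602 O.
37.22 wt% SiO2 ÷ 60.083 g/mol = 0.61948 mol, giving 0.61948 Si and 1.23896 O.
Oxygen sums to 3.11498; scaling by 5/3.11498 = 1.60515 puts the formula on 5 O.
Al: 1.25068 × 1.60515 = 2.008 atoms per formula unit.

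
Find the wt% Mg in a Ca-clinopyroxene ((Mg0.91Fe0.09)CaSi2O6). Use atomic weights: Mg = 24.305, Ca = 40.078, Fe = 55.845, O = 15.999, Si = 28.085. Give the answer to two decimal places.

10.08 weight percent

Molar mass of (Mg0.91Fe0.09)CaSi2O6: 0.91*24.305 + 0.09*55.845 + 1*40.078 + 2*28.085 + 6*15.999 = 219.386 g/mol.
Mass of Mg per formula unit: 0.91 × 24.305 = 22.118 g.
Weight fraction Mg = 22.118 / 219.386 = 0.1008.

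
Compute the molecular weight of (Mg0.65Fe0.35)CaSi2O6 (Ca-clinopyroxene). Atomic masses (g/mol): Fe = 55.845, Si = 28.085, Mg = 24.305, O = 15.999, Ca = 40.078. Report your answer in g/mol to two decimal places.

227.59 g/mol

M = 0.65(24.305) + 0.35(55.845) + 1(40.078) + 2(28.085) + 6(15.999)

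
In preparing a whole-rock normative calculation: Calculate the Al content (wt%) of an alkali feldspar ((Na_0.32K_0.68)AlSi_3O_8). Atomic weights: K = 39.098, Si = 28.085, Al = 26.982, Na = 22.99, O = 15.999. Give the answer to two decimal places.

M((Na_0.32K_0.68)AlSi_3O_8) = 273.172 g/mol.
Al contributes 1 × 26.982 = 26.982 g per mole.
26.982/273.172 = 0.0988 → 9.88%.

9.88 wt%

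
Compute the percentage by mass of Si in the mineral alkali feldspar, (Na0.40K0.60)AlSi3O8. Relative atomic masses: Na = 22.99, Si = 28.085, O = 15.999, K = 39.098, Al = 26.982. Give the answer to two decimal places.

30.99 wt%

Formula mass = 0.40·22.99 + 0.60·39.098 + 1·26.982 + 3·28.085 + 8·15.999 = 271.884 g/mol, of which 84.255 g is Si.
So Si makes up 84.255/271.884 = 0.3099 of the mass, i.e. 30.99%.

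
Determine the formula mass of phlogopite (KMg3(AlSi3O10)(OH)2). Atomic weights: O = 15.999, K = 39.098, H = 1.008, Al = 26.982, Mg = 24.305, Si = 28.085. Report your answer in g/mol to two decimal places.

The formula mass is the sum 1(39.098) + 3(24.305) + 1(26.982) + 3(28.085) + 12(15.999) + 2(1.008).

417.25 g/mol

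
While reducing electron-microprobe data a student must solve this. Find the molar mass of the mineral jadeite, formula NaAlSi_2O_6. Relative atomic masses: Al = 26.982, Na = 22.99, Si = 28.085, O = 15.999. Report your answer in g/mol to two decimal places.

202.14 g/mol

Na: 1 × 22.99 = 22.9900
Al: 1 × 26.982 = 26.9820
Si: 2 × 28.085 = 56.1700
O: 6 × 15.999 = 95.9940
Summing the contributions gives the formula mass.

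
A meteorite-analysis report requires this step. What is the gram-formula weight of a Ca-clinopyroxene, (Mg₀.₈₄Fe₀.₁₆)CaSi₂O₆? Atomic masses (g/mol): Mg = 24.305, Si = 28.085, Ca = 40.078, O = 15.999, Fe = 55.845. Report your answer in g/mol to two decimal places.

221.59 g/mol

Mg: 0.84 × 24.305 = 20.4162
Fe: 0.16 × 55.845 = 8.9352
Ca: 1 × 40.078 = 40.0780
Si: 2 × 28.085 = 56.1700
O: 6 × 15.999 = 95.9940
Summing the contributions gives the formula mass.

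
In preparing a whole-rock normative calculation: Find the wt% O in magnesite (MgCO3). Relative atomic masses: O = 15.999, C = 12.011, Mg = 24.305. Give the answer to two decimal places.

56.93 wt%

Molar mass of MgCO3: 1*24.305 + 1*12.011 + 3*15.999 = 84.313 g/mol.
Mass of O per formula unit: 3 × 15.999 = 47.997 g.
Weight fraction O = 47.997 / 84.313 = 0.5693.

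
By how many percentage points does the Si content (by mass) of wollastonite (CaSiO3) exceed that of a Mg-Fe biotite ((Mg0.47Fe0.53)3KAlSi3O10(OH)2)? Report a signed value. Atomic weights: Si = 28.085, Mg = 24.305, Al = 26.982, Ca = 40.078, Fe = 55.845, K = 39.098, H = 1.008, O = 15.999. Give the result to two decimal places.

6.15 percentage points

Si in CaSiO3: molar mass 116.160 g/mol; 1×28.085 = 28.085 g → 24.18 wt%.
Si in (Mg0.47Fe0.53)3KAlSi3O10(OH)2: molar mass 467.403 g/mol; 3×28.085 = 84.255 g → 18.03 wt%.
Difference = 24.18 − 18.03 = 6.15 percentage points.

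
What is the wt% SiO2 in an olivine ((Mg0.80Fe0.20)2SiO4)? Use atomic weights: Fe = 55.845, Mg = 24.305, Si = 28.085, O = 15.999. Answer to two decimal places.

39.19 wt%

Formula mass = 153.307 g/mol.
1 Si → 1.0000 mol SiO2 per formula unit; M(SiO2) = 60.083, so SiO2 mass = 60.083 g.
60.083/153.307 × 100 = 39.19 wt%.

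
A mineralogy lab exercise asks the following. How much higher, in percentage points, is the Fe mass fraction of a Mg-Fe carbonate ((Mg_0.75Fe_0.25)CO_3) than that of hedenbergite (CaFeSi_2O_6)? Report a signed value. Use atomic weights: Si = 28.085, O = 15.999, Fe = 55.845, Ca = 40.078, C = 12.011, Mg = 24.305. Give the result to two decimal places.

M((Mg_0.75Fe_0.25)CO_3) = 92.198 g/mol, so wt% Fe = 13.961/92.198 × 100 = 15.14%.
M(CaFeSi_2O_6) = 248.087 g/mol, so wt% Fe = 55.845/248.087 × 100 = 22.51%.
15.14 − 22.51 = -7.37 pp.

-7.37 percentage points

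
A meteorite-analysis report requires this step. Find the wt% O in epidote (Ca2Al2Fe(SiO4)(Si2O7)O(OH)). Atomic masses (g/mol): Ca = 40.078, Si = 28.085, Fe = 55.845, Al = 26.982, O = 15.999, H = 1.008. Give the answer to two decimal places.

43.04 weight percent

Formula mass = 2×40.078 + 2×26.982 + 1×55.845 + 3×28.085 + 13×15.999 + 1×1.008 = 483.215 g/mol, of which 207.987 g is O.
So O makes up 207.987/483.215 = 0.4304 of the mass, i.e. 43.04%.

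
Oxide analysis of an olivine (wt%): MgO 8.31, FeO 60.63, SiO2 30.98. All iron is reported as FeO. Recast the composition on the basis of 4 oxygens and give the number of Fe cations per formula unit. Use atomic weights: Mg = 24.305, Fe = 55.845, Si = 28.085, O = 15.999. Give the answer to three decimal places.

1.622 Fe apfu

8.31 wt% MgO ÷ 40.304 g/mol = 0.20618 mol, giving 0.20618 Mg and 0.20618 O.
60.63 wt% FeO ÷ 71.844 g/mol = 0.84391 mol, giving 0.84391 Fe and 0.84391 O.
30.98 wt% SiO2 ÷ 60.083 g/mol = 0.51562 mol, giving 0.51562 Si and 1.03124 O.
Oxygen sums to 2.08133; scaling by 4/2.08133 = 1.92185 puts the formula on 4 O.
Fe: 0.84391 × 1.92185 = 1.622 atoms per formula unit.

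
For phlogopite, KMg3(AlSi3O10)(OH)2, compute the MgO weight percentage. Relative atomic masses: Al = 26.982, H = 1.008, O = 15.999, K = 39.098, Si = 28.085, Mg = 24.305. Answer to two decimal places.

Formula mass = 417.254 g/mol.
3 Mg → 3.0000 mol MgO per formula unit; M(MgO) = 40.304, so MgO mass = 120.912 g.
120.912/417.254 × 100 = 28.98 wt%.

28.98 wt%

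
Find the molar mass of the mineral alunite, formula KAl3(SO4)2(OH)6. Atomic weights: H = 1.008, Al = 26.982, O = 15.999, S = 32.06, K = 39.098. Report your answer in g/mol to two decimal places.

The formula mass is the sum 1×39.098 + 3×26.982 + 2×32.06 + 14×15.999 + 6×1.008.

414.20 g/mol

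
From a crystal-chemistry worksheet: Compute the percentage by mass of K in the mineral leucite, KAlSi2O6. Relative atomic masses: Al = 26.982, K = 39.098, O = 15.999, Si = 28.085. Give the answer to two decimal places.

Formula mass = 1*39.098 + 1*26.982 + 2*28.085 + 6*15.999 = 218.244 g/mol, of which 39.098 g is K.
So K makes up 39.098/218.244 = 0.1791 of the mass, i.e. 17.91%.

17.91 mass %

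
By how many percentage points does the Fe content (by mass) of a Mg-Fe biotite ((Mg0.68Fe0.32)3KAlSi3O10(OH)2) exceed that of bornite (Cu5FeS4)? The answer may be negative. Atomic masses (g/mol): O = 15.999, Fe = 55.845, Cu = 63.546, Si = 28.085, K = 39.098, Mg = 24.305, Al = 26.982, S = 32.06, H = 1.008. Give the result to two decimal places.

First mineral: 53.611 g Fe in 447.532 g formula = 11.98 wt% Fe.
Second mineral: 55.845 g Fe in 501.815 g formula = 11.13 wt% Fe.
11.98% − 11.13% gives a difference of 0.85 percentage points.

0.85 percentage points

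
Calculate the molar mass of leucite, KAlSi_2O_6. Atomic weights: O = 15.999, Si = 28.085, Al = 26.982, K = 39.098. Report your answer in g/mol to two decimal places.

K: 1 × 39.098 = 39.0980
Al: 1 × 26.982 = 26.9820
Si: 2 × 28.085 = 56.1700
O: 6 × 15.999 = 95.9940
Summing the contributions gives the formula mass.

218.24 g/mol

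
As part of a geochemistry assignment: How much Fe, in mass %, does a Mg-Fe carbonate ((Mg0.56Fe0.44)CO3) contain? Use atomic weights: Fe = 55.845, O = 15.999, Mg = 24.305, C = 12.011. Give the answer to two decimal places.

Molar mass of (Mg0.56Fe0.44)CO3: 0.56×24.305 + 0.44×55.845 + 1×12.011 + 3×15.999 = 98.191 g/mol.
Mass of Fe per formula unit: 0.44 × 55.845 = 24.572 g.
Weight fraction Fe = 24.572 / 98.191 = 0.2502.

25.02 mass %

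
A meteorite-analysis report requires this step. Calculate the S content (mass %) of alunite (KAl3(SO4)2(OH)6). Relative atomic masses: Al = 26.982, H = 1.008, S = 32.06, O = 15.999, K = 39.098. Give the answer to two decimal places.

Formula mass = 1*39.098 + 3*26.982 + 2*32.06 + 14*15.999 + 6*1.008 = 414.198 g/mol, of which 64.120 g is S.
So S makes up 64.120/414.198 = 0.1548 of the mass, i.e. 15.48%.

15.48 mass %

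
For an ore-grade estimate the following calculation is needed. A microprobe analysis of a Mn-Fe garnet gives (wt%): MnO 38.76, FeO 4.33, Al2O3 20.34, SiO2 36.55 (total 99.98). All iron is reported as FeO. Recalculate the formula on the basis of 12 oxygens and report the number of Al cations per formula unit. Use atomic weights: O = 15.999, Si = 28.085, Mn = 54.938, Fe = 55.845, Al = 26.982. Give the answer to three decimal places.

1.977 Al apfu

38.76 wt% MnO ÷ 70.937 g/mol = 0.54640 mol, giving 0.54640 Mn and 0.54640 O.
4.33 wt% FeO ÷ 71.844 g/mol = 0.06027 mol, giving 0.06027 Fe and 0.06027 O.
20.34 wt% Al2O3 ÷ 101.961 g/mol = 0.19949 mol, giving 0.39898 Al and 0.59847 O.
36.55 wt% SiO2 ÷ 60.083 g/mol = 0.60833 mol, giving 0.60833 Si and 1.21666 O.
Oxygen sums to 2.42180; scaling by 12/2.42180 = 4.95499 puts the formula on 12 O.
Al: 0.39898 × 4.95499 = 1.977 atoms per formula unit.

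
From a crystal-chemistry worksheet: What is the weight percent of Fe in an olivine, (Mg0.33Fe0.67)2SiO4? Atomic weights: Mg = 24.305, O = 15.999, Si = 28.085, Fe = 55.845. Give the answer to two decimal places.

M((Mg0.33Fe0.67)2SiO4) = 182.955 g/mol.
Fe contributes 1.34 × 55.845 = 74.832 g per mole.
74.832/182.955 = 0.4090 → 40.90%.

40.90 wt%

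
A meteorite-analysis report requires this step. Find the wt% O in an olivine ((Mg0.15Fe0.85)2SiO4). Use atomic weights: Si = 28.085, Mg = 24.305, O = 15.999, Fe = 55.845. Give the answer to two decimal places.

M((Mg0.15Fe0.85)2SiO4) = 194.309 g/mol.
O contributes 4 × 15.999 = 63.996 g per mole.
63.996/194.309 = 0.3294 → 32.94%.

32.94 mass %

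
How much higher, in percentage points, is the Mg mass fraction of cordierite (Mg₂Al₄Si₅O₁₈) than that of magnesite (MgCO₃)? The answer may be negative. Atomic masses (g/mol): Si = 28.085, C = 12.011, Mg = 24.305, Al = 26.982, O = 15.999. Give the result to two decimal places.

-20.52 percentage points

First mineral: 48.610 g Mg in 584.945 g formula = 8.31 wt% Mg.
Second mineral: 24.305 g Mg in 84.313 g formula = 28.83 wt% Mg.
8.31% − 28.83% gives a difference of -20.52 percentage points.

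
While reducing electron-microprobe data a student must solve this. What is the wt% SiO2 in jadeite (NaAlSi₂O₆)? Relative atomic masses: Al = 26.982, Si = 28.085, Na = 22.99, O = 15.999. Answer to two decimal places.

59.45 wt%

M(NaAlSi₂O₆) = 202.136 g/mol; M(SiO2) = 60.083 g/mol.
Moles SiO2 per formula unit = 2 Si ÷ 1 = 2.0000.
SiO2 fraction = (2.0000 × 60.083) / 202.136 = 120.166/202.136 = 0.5945.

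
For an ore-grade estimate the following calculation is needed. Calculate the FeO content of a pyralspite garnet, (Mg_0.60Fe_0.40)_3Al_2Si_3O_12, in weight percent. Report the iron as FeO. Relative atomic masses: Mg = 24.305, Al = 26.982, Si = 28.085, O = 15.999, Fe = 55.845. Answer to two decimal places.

19.55 wt%

Molar mass of (Mg_0.60Fe_0.40)_3Al_2Si_3O_12 = 1.80×24.305 + 1.20×55.845 + 2×26.982 + 3×28.085 + 12×15.999 = 440.970 g/mol.
Each formula unit contains 1.20 Fe, equivalent to 1.20/1 = 1.2000 mol FeO.
M(FeO) = 1×55.845 + 1×15.999 = 71.844 g/mol.
Mass of FeO per formula unit = 1.2000 × 71.844 = 86.213 g.
FeO wt% = 86.213 / 440.970 × 100 = 19.55%.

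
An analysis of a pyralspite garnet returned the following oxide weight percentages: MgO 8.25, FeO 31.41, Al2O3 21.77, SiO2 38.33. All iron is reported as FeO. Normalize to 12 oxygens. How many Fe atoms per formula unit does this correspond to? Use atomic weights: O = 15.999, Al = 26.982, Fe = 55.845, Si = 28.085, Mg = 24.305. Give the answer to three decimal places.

2.051 Fe apfu

8.25 wt% MgO ÷ 40.304 g/mol = 0.20469 mol, giving 0.20469 Mg and 0.20469 O.
31.41 wt% FeO ÷ 71.844 g/mol = 0.43720 mol, giving 0.43720 Fe and 0.43720 O.
21.77 wt% Al2O3 ÷ 101.961 g/mol = 0.21351 mol, giving 0.42702 Al and 0.64053 O.
38.33 wt% SiO2 ÷ 60.083 g/mol = 0.63795 mol, giving 0.63795 Si and 1.27590 O.
Oxygen sums to 2.55832; scaling by 12/2.55832 = 4.69058 puts the formula on 12 O.
Fe: 0.43720 × 4.69058 = 2.051 atoms per formula unit.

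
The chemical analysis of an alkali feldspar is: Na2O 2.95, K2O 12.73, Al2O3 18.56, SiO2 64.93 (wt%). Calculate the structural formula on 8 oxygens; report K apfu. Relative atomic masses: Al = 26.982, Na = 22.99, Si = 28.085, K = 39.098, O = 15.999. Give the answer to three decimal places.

0.748 K apfu

Na2O: 2.95/61.979 = 0.04760 mol → 0.09520 mol Na, 0.04760 mol O.
K2O: 12.73/94.195 = 0.13515 mol → 0.27030 mol K, 0.13515 mol O.
Al2O3: 18.56/101.961 = 0.18203 mol → 0.36406 mol Al, 0.54609 mol O.
SiO2: 64.93/60.083 = 1.08067 mol → 1.08067 mol Si, 2.16134 mol O.
Total oxygen = 2.89018 mol. Normalization factor = 8/2.89018 = 2.76799.
K per 8 O = 0.27030 × 2.76799 = 0.748.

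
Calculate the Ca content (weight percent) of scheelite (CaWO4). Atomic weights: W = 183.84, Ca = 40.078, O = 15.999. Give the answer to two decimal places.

13.92 weight percent

Molar mass of CaWO4: 1×40.078 + 1×183.84 + 4×15.999 = 287.914 g/mol.
Mass of Ca per formula unit: 1 × 40.078 = 40.078 g.
Weight fraction Ca = 40.078 / 287.914 = 0.1392.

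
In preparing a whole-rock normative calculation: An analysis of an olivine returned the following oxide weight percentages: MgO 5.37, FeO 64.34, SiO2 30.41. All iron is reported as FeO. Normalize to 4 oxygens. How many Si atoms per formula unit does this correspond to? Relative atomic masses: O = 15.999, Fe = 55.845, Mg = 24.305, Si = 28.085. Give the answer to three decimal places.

5.37 wt% MgO ÷ 40.304 g/mol = 0.13324 mol, giving 0.13324 Mg and 0.13324 O.
64.34 wt% FeO ÷ 71.844 g/mol = 0.89555 mol, giving 0.89555 Fe and 0.89555 O.
30.41 wt% SiO2 ÷ 60.083 g/mol = 0.50613 mol, giving 0.50613 Si and 1.01226 O.
Oxygen sums to 2.04105; scaling by 4/2.04105 = 1.95978 puts the formula on 4 O.
Si: 0.50613 × 1.95978 = 0.992 atoms per formula unit.

0.992 Si apfu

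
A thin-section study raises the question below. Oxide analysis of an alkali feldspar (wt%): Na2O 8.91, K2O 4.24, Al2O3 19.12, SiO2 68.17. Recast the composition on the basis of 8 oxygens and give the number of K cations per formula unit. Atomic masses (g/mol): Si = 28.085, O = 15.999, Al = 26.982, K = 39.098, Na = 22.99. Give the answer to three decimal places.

0.238 K apfu

Na2O: 8.91/61.979 = 0.14376 mol → 0.28752 mol Na, 0.14376 mol O.
K2O: 4.24/94.195 = 0.04501 mol → 0.09002 mol K, 0.04501 mol O.
Al2O3: 19.12/101.961 = 0.18752 mol → 0.37504 mol Al, 0.56256 mol O.
SiO2: 68.17/60.083 = 1.13460 mol → 1.13460 mol Si, 2.26920 mol O.
Total oxygen = 3.02053 mol. Normalization factor = 8/3.02053 = 2.64854.
K per 8 O = 0.09002 × 2.64854 = 0.238.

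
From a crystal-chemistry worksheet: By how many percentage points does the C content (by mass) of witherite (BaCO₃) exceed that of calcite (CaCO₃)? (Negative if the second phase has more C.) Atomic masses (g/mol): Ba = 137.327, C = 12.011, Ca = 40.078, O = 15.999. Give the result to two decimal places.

-5.91 percentage points

First mineral: 12.011 g C in 197.335 g formula = 6.09 wt% C.
Second mineral: 12.011 g C in 100.086 g formula = 12.00 wt% C.
6.09% − 12.00% gives a difference of -5.91 percentage points.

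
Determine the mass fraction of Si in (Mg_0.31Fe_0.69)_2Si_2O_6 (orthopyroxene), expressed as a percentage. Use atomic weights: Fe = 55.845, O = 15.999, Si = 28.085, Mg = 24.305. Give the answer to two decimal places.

22.99 weight percent

M((Mg_0.31Fe_0.69)_2Si_2O_6) = 244.299 g/mol.
Si contributes 2 × 28.085 = 56.170 g per mole.
56.170/244.299 = 0.2299 → 22.99%.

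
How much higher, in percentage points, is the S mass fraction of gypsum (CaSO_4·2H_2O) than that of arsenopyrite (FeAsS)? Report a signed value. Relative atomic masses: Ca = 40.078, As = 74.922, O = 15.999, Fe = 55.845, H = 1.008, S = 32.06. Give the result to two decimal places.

-1.07 percentage points

S in CaSO_4·2H_2O: molar mass 172.164 g/mol; 1×32.06 = 32.060 g → 18.62 wt%.
S in FeAsS: molar mass 162.827 g/mol; 1×32.06 = 32.060 g → 19.69 wt%.
Difference = 18.62 − 19.69 = -1.07 percentage points.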